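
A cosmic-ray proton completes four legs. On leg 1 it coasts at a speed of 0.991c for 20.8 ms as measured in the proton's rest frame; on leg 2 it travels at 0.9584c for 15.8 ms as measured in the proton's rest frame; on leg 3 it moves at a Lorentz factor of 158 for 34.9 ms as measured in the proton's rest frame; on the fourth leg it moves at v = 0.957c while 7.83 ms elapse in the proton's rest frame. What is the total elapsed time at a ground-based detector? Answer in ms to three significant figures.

Leg 1: γ = 1/√(1 − 0.991²) = 1/√0.01792 = 7.470; Δt_1 = 7.470 × 20.8 = 155.4 ms.
Leg 2: γ = 1/√(1 − 0.9584²) = 1/√0.08147 = 3.504; Δt_2 = 3.504 × 15.8 = 55.36 ms.
Leg 3: γ = 158; Δt_3 = 158.0 × 34.9 = 5514 ms.
Leg 4: γ = 1/√(1 − 0.957²) = 1/√0.08415 = 3.447; Δt_4 = 3.447 × 7.83 = 26.99 ms.
Total: 155.4 + 55.36 + 5514 + 26.99 ms.

Δt = 5750 ms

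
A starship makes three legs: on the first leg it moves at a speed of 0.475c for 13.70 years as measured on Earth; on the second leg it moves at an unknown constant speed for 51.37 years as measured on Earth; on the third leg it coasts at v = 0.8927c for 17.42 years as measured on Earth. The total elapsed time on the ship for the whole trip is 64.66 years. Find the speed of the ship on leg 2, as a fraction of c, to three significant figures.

Leg 1: γ = 1/√(1 − 0.475²) = 1/√0.7744 = 1.136; τ_1 = 13.70/1.136 = 12.06 years.
Leg 2: speed unknown; τ_2 = 51.37/γ_2.
Leg 3: γ = 1/√(1 − 0.8927²) = 1/√0.2031 = 2.219; τ_3 = 17.42/2.219 = 7.850 years.
Total proper time: 12.06 + τ_2 + 7.850 = 64.66, so τ_2 = 64.66 − 19.91 = 44.75 years.
γ_2 = 51.37/44.75 = 1.148; β = √(1 − 1/γ²) = √0.2410.

β = 0.491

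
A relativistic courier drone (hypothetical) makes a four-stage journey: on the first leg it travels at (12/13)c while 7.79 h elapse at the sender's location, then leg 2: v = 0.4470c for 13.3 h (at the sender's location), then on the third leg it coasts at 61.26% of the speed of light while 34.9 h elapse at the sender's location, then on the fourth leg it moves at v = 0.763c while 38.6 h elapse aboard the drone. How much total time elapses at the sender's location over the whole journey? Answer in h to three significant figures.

Leg 1: 7.79 h is already measured at the sender's location.
Leg 2: 13.3 h is already measured at the sender's location.
Leg 3: 34.9 h is already measured at the sender's location.
Leg 4: γ = 1/√(1 − 0.763²) = 1/√0.4178 = 1.547; Δt_4 = 1.547 × 38.6 = 59.72 h.
Total: 7.790 + 13.30 + 34.90 + 59.72 h.

Δt = 116 h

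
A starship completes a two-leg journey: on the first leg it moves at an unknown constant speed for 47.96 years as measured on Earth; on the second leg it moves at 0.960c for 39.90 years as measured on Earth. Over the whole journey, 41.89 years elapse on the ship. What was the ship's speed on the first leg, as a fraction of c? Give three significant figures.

Leg 1: speed unknown; τ_1 = 47.96/γ_1.
Leg 2: γ = 1/√(1 − 0.960²) = 25/7 ≈ 3.571; τ_2 = 39.90/3.571 = 11.17 years.
Total proper time: τ_1 + 11.17 = 41.89, so τ_1 = 41.89 − 11.17 = 30.72 years.
γ_1 = 47.96/30.72 = 1.561; β = √(1 − 1/γ²) = √0.5898.

β = 0.768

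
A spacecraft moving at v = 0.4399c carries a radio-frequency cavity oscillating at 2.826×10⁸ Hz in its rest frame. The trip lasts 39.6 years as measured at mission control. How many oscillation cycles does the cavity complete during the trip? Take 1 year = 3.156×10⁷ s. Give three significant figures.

N = 3.17×10¹⁷

γ = 1/√(1 − 0.4399²) = 1/√0.8065 = 1.114
The oscillator's own cycle count is N = f × τ where τ is the proper time aboard the spacecraft. τ = Δt/γ = 39.6/1.114 = 35.56 years = 1.122×10⁹ s.
N = 2.826×10⁸ × 1.122×10⁹ = 3.172×10¹⁷.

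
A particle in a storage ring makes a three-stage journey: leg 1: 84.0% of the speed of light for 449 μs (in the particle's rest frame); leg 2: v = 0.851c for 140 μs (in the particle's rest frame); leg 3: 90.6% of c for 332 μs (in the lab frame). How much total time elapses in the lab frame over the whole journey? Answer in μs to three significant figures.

Δt = 1430 μs

Leg 1: β = 0.840; γ = 1/√(1 − 0.840²) = 1/√0.2944 = 1.843; Δt_1 = 1.843 × 449 = 827.5 μs.
Leg 2: γ = 1/√(1 − 0.851²) = 1/√0.2758 = 1.904; Δt_2 = 1.904 × 140 = 266.6 μs.
Leg 3: 332 μs is already measured in the lab frame.
Total: 827.5 + 266.6 + 332.0 μs.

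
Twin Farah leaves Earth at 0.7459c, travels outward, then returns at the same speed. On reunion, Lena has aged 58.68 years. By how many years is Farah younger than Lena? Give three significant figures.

Δt − τ = 19.6 years

γ = 1/√(1 − 0.7459²) = 1/√0.4436 = 1.501
Farah's elapsed proper time: τ = 58.68/1.501 = 39.08 years.
Age gap = Δt − τ = 58.68 − 39.08 years.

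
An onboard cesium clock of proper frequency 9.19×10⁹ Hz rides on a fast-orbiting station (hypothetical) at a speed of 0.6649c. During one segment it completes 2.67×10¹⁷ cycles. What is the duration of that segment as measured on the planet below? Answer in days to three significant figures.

Δt = 450 days

γ = 1/√(1 − 0.6649²) = 1/√0.5579 = 1.339
Proper time for N cycles: τ = N/f = 2.67×10¹⁷/(9.19×10⁹) = 2.905×10⁷ s = 336.3 days.
Lab-frame duration Δt = γτ = 1.339 × 336.3 = 450.2 days.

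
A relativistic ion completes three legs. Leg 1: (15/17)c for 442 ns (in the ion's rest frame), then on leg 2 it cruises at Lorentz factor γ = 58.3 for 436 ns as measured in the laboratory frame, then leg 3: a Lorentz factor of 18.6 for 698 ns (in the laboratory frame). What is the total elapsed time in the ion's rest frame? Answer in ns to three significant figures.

Leg 1: 442 ns is already measured in the ion's rest frame.
Leg 2: γ = 58.3; τ_2 = 436/58.30 = 7.479 ns.
Leg 3: γ = 18.6; τ_3 = 698/18.60 = 37.53 ns.
Total: 442.0 + 7.479 + 37.53 ns.

τ = 487 ns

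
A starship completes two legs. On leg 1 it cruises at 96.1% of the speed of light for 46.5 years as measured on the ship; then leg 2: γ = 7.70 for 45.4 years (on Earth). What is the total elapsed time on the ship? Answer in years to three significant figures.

Leg 1: 46.5 years is already measured on the ship.
Leg 2: γ = 7.70; τ_2 = 45.4/7.700 = 5.896 years.
Total: 46.50 + 5.896 years.

τ = 52.4 years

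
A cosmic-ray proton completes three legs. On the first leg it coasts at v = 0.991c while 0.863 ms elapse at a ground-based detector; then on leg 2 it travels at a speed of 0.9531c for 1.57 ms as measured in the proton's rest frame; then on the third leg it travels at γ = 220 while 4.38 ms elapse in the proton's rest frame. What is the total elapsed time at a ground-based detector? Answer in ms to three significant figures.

Leg 1: 0.863 ms is already measured at a ground-based detector.
Leg 2: γ = 1/√(1 − 0.9531²) = 1/√0.09160 = 3.304; Δt_2 = 3.304 × 1.57 = 5.187 ms.
Leg 3: γ = 220; Δt_3 = 220.0 × 4.38 = 963.6 ms.
Total: 0.8630 + 5.187 + 963.6 ms.

Δt = 970 ms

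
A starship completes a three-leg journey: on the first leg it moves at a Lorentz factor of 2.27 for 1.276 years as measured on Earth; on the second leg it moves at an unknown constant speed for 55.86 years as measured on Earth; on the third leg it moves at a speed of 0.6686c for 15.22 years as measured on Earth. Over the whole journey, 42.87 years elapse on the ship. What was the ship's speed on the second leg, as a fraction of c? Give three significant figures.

β = 0.832

Leg 1: γ = 2.27; τ_1 = 1.276/2.270 = 0.5621 years.
Leg 2: speed unknown; τ_2 = 55.86/γ_2.
Leg 3: γ = 1/√(1 − 0.6686²) = 1/√0.5530 = 1.345; τ_3 = 15.22/1.345 = 11.32 years.
Total proper time: 0.5621 + τ_2 + 11.32 = 42.87, so τ_2 = 42.87 − 11.88 = 30.99 years.
γ_2 = 55.86/30.99 = 1.803; β = √(1 − 1/γ²) = √0.6922.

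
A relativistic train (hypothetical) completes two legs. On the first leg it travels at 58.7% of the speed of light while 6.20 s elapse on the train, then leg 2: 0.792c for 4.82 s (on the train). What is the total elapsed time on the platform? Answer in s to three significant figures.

Leg 1: β = 0.587; γ = 1/√(1 − 0.587²) = 1/√0.6554 = 1.235; Δt_1 = 1.235 × 6.20 = 7.658 s.
Leg 2: γ = 1/√(1 − 0.792²) = 1/√0.3727 = 1.638; Δt_2 = 1.638 × 4.82 = 7.895 s.
Total: 7.658 + 7.895 s.

Δt = 15.6 s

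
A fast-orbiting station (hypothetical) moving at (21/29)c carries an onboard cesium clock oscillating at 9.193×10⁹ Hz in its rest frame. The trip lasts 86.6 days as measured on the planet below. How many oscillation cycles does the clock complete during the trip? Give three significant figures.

N = 4.74×10¹⁶

γ = 1/√(1 − (21/29)²) = 29/20 = 1.450
The oscillator's own cycle count is N = f × τ where τ is the proper time aboard the station. τ = Δt/γ = 86.6/1.450 = 59.72 days = 5.160×10⁶ s.
N = 9.193×10⁹ × 5.160×10⁶ = 4.744×10¹⁶.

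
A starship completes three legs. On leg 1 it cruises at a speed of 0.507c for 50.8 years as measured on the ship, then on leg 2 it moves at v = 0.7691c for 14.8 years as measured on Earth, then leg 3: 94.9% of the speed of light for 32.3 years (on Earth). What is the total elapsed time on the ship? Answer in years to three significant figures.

Leg 1: 50.8 years is already measured on the ship.
Leg 2: γ = 1/√(1 − 0.7691²) = 1/√0.4085 = 1.565; τ_2 = 14.8/1.565 = 9.459 years.
Leg 3: β = 0.949; γ = 1/√(1 − 0.949²) = 1/√0.09940 = 3.172; τ_3 = 32.3/3.172 = 10.18 years.
Total: 50.80 + 9.459 + 10.18 years.

τ = 70.4 years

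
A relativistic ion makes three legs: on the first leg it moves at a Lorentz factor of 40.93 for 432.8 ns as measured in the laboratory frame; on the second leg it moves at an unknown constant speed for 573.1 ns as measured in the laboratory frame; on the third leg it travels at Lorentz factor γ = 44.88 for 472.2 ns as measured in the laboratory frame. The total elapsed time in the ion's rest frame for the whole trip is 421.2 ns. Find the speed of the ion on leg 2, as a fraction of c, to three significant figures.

β = 0.716

Leg 1: γ = 40.93; τ_1 = 432.8/40.93 = 10.57 ns.
Leg 2: speed unknown; τ_2 = 573.1/γ_2.
Leg 3: γ = 44.88; τ_3 = 472.2/44.88 = 10.52 ns.
Total proper time: 10.57 + τ_2 + 10.52 = 421.2, so τ_2 = 421.2 − 21.10 = 400.1 ns.
γ_2 = 573.1/400.1 = 1.432; β = √(1 − 1/γ²) = √0.5126.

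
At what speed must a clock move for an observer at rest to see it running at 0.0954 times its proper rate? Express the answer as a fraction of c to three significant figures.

β = 0.995

Rate ratio = 1/γ, so γ = 1/0.0954 = 10.48.
β = √(1 − 1/γ²) = √(1 − 0.0954²) = √0.9909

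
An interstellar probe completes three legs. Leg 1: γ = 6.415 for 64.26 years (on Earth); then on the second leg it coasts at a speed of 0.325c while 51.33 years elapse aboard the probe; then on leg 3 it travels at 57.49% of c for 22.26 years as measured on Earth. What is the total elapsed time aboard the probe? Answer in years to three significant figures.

Leg 1: γ = 6.415; τ_1 = 64.26/6.415 = 10.02 years.
Leg 2: 51.33 years is already measured aboard the probe.
Leg 3: β = 0.5749; γ = 1/√(1 − 0.5749²) = 1/√0.6695 = 1.222; τ_3 = 22.26/1.222 = 18.21 years.
Total: 10.02 + 51.33 + 18.21 years.

τ = 79.6 years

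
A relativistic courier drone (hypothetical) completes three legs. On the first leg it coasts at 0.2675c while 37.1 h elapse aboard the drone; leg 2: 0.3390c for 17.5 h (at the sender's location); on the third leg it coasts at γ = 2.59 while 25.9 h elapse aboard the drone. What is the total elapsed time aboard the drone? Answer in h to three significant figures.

τ = 79.5 h

Leg 1: 37.1 h is already measured aboard the drone.
Leg 2: γ = 1/√(1 − 0.3390²) = 1/√0.8851 = 1.063; τ_2 = 17.5/1.063 = 16.46 h.
Leg 3: 25.9 h is already measured aboard the drone.
Total: 37.10 + 16.46 + 25.90 h.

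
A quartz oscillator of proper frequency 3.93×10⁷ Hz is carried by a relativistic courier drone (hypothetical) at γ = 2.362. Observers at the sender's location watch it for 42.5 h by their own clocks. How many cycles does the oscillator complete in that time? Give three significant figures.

γ = 2.362
During 42.5 h of lab time, the oscillator's proper time advances by τ = Δt/γ = 42.5/2.362 = 17.99 h = 6.478×10⁴ s.
N = f × τ = 3.93×10⁷ × 6.478×10⁴ = 2.546×10¹².

N = 2.55×10¹²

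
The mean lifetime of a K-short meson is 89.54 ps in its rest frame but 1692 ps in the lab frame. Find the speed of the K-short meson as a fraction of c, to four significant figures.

γ = Δt/τ₀ = 1692/89.54 = 18.90
β = √(1 − 1/γ²) = √(1 − 0.002800) = √0.9972

β = 0.9986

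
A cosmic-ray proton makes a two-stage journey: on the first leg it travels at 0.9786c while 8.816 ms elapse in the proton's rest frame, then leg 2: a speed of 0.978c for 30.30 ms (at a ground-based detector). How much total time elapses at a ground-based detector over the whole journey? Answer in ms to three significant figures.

Leg 1: γ = 1/√(1 − 0.9786²) = 1/√0.04234 = 4.860; Δt_1 = 4.860 × 8.816 = 42.84 ms.
Leg 2: 30.30 ms is already measured at a ground-based detector.
Total: 42.84 + 30.30 ms.

Δt = 73.1 ms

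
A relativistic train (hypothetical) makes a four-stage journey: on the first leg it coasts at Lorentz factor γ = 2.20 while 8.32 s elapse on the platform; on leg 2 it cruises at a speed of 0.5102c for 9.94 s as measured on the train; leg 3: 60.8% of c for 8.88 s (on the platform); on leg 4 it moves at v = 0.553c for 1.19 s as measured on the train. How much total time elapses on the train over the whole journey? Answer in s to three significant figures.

Leg 1: γ = 2.20; τ_1 = 8.32/2.200 = 3.782 s.
Leg 2: 9.94 s is already measured on the train.
Leg 3: β = 0.608; γ = 1/√(1 − 0.608²) = 1/√0.6303 = 1.260; τ_3 = 8.88/1.260 = 7.050 s.
Leg 4: 1.19 s is already measured on the train.
Total: 3.782 + 9.940 + 7.050 + 1.190 s.

τ = 22.0 s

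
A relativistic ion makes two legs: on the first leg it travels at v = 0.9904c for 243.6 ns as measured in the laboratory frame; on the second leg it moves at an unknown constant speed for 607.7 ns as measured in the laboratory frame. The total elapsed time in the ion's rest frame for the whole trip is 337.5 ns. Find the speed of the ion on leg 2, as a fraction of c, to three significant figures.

β = 0.866

Leg 1: γ = 1/√(1 − 0.9904²) = 1/√0.01911 = 7.234; τ_1 = 243.6/7.234 = 33.67 ns.
Leg 2: speed unknown; τ_2 = 607.7/γ_2.
Total proper time: 33.67 + τ_2 = 337.5, so τ_2 = 337.5 − 33.67 = 303.8 ns.
γ_2 = 607.7/303.8 = 2.000; β = √(1 − 1/γ²) = √0.7500.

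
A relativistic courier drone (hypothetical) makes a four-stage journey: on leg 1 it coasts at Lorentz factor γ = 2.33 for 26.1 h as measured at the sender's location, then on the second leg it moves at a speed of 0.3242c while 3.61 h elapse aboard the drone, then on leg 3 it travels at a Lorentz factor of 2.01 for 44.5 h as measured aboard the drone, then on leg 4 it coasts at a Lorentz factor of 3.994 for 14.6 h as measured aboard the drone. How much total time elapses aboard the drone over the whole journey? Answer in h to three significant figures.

Leg 1: γ = 2.33; τ_1 = 26.1/2.330 = 11.20 h.
Leg 2: 3.61 h is already measured aboard the drone.
Leg 3: 44.5 h is already measured aboard the drone.
Leg 4: 14.6 h is already measured aboard the drone.
Total: 11.20 + 3.610 + 44.50 + 14.60 h.

τ = 73.9 h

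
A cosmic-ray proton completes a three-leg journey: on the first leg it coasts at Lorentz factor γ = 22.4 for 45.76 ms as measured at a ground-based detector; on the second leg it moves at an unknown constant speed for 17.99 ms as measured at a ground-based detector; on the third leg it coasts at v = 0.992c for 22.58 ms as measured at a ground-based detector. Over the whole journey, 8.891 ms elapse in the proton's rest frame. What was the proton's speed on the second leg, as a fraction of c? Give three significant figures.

Leg 1: γ = 22.4; τ_1 = 45.76/22.40 = 2.043 ms.
Leg 2: speed unknown; τ_2 = 17.99/γ_2.
Leg 3: γ = 1/√(1 − 0.992²) = 1/√0.01594 = 7.922; τ_3 = 22.58/7.922 = 2.850 ms.
Total proper time: 2.043 + τ_2 + 2.850 = 8.891, so τ_2 = 8.891 − 4.893 = 3.998 ms.
γ_2 = 17.99/3.998 = 4.500; β = √(1 − 1/γ²) = √0.9506.

β = 0.975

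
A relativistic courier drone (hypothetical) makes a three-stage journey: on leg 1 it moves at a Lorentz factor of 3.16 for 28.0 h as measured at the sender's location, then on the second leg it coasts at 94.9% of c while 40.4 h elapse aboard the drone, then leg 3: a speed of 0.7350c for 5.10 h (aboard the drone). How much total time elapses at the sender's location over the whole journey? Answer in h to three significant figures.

Leg 1: 28.0 h is already measured at the sender's location.
Leg 2: β = 0.949; γ = 1/√(1 − 0.949²) = 1/√0.09940 = 3.172; Δt_2 = 3.172 × 40.4 = 128.1 h.
Leg 3: γ = 1/√(1 − 0.7350²) = 1/√0.4598 = 1.475; Δt_3 = 1.475 × 5.10 = 7.521 h.
Total: 28.00 + 128.1 + 7.521 h.

Δt = 164 h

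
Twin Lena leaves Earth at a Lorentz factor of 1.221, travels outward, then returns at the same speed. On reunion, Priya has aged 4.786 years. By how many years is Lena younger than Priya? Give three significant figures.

Δt − τ = 0.866 years

γ = 1.221
Lena's elapsed proper time: τ = 4.786/1.221 = 3.920 years.
Age gap = Δt − τ = 4.786 − 3.920 years.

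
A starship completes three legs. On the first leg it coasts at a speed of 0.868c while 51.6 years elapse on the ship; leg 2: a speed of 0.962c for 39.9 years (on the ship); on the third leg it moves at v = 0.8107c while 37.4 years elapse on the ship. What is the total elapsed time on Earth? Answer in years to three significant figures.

Δt = 314 years

Leg 1: γ = 1/√(1 − 0.868²) = 1/√0.2466 = 2.014; Δt_1 = 2.014 × 51.6 = 103.9 years.
Leg 2: γ = 1/√(1 − 0.962²) = 1/√0.07456 = 3.662; Δt_2 = 3.662 × 39.9 = 146.1 years.
Leg 3: γ = 1/√(1 − 0.8107²) = 1/√0.3428 = 1.708; Δt_3 = 1.708 × 37.4 = 63.88 years.
Total: 103.9 + 146.1 + 63.88 years.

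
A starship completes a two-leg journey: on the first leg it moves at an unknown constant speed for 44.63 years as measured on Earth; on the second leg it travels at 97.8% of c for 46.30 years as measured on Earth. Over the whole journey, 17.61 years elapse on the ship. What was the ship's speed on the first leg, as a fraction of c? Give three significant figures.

Leg 1: speed unknown; τ_1 = 44.63/γ_1.
Leg 2: β = 0.978; γ = 1/√(1 − 0.978²) = 1/√0.04352 = 4.794; τ_2 = 46.30/4.794 = 9.658 years.
Total proper time: τ_1 + 9.658 = 17.61, so τ_1 = 17.61 − 9.658 = 7.952 years.
γ_1 = 44.63/7.952 = 5.613; β = √(1 − 1/γ²) = √0.9683.

β = 0.984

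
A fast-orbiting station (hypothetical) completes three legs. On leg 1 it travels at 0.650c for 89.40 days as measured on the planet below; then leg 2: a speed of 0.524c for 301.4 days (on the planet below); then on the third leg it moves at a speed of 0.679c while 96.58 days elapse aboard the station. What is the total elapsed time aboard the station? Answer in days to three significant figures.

Leg 1: γ = 1/√(1 − 0.650²) = 1/√0.5775 = 1.316; τ_1 = 89.40/1.316 = 67.94 days.
Leg 2: γ = 1/√(1 − 0.524²) = 1/√0.7254 = 1.174; τ_2 = 301.4/1.174 = 256.7 days.
Leg 3: 96.58 days is already measured aboard the station.
Total: 67.94 + 256.7 + 96.58 days.

τ = 421 days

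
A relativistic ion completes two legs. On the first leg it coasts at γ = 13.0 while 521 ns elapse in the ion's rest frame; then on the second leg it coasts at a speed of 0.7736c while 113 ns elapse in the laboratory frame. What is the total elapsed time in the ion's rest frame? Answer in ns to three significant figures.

Leg 1: 521 ns is already measured in the ion's rest frame.
Leg 2: γ = 1/√(1 − 0.7736²) = 1/√0.4015 = 1.578; τ_2 = 113/1.578 = 71.61 ns.
Total: 521.0 + 71.61 ns.

τ = 593 ns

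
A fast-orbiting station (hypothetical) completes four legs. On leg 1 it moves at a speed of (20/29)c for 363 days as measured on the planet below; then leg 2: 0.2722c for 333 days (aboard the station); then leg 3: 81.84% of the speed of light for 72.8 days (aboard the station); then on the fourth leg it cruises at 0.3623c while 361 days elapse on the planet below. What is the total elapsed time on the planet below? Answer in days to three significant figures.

Leg 1: 363 days is already measured on the planet below.
Leg 2: γ = 1/√(1 − 0.2722²) = 1/√0.9259 = 1.039; Δt_2 = 1.039 × 333 = 346.1 days.
Leg 3: β = 0.8184; γ = 1/√(1 − 0.8184²) = 1/√0.3302 = 1.740; Δt_3 = 1.740 × 72.8 = 126.7 days.
Leg 4: 361 days is already measured on the planet below.
Total: 363.0 + 346.1 + 126.7 + 361.0 days.

Δt = 1200 days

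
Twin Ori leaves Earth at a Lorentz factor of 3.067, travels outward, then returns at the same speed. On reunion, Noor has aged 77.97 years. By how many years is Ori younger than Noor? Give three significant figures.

Δt − τ = 52.5 years

γ = 3.067
Ori's elapsed proper time: τ = 77.97/3.067 = 25.42 years.
Age gap = Δt − τ = 77.97 − 25.42 years.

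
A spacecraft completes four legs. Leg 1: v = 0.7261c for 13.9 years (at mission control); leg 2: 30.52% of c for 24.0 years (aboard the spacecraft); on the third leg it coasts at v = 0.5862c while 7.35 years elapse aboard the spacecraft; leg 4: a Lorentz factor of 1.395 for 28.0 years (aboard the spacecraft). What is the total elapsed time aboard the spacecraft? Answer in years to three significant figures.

Leg 1: γ = 1/√(1 − 0.7261²) = 1/√0.4728 = 1.454; τ_1 = 13.9/1.454 = 9.557 years.
Leg 2: 24.0 years is already measured aboard the spacecraft.
Leg 3: 7.35 years is already measured aboard the spacecraft.
Leg 4: 28.0 years is already measured aboard the spacecraft.
Total: 9.557 + 24.00 + 7.350 + 28.00 years.

τ = 68.9 years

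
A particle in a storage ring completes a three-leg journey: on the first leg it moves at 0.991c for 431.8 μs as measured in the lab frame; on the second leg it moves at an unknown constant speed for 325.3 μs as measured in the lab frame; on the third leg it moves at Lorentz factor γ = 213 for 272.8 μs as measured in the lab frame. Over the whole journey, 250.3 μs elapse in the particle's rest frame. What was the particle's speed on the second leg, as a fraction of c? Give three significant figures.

Leg 1: γ = 1/√(1 − 0.991²) = 1/√0.01792 = 7.470; τ_1 = 431.8/7.470 = 57.80 μs.
Leg 2: speed unknown; τ_2 = 325.3/γ_2.
Leg 3: γ = 213; τ_3 = 272.8/213.0 = 1.281 μs.
Total proper time: 57.80 + τ_2 + 1.281 = 250.3, so τ_2 = 250.3 − 59.08 = 191.2 μs.
γ_2 = 325.3/191.2 = 1.701; β = √(1 − 1/γ²) = √0.6545.

β = 0.809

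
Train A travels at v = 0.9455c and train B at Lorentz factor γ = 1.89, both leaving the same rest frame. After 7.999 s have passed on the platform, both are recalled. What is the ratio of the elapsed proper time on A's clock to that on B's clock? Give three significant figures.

A: γ = 1/√(1 − 0.9455²) = 1/√0.1060 = 3.071. B: γ = 1.89.
τ_A/τ_B = γ_B/γ_A = 1.890/3.071 = 0.6154, so τ_A/τ_B = 0.6154.

τ_A/τ_B = 0.615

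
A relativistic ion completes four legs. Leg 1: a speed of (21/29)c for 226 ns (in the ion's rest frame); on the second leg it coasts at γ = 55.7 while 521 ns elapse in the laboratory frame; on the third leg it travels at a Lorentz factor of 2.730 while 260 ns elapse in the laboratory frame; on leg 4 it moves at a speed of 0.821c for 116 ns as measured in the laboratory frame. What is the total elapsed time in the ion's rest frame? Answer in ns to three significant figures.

Leg 1: 226 ns is already measured in the ion's rest frame.
Leg 2: γ = 55.7; τ_2 = 521/55.70 = 9.354 ns.
Leg 3: γ = 2.730; τ_3 = 260/2.730 = 95.24 ns.
Leg 4: γ = 1/√(1 − 0.821²) = 1/√0.3260 = 1.752; τ_4 = 116/1.752 = 66.23 ns.
Total: 226.0 + 9.354 + 95.24 + 66.23 ns.

τ = 397 ns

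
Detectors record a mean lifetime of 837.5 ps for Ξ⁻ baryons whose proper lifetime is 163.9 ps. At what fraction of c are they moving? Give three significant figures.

v = 0.981c

γ = Δt/τ₀ = 837.5/163.9 = 5.110
β = √(1 − 1/γ²) = √(1 − 0.03830) = √0.9617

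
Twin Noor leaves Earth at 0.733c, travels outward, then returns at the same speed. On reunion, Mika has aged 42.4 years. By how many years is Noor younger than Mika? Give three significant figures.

γ = 1/√(1 − 0.733²) = 1/√0.4627 = 1.470
Noor's elapsed proper time: τ = 42.4/1.470 = 28.84 years.
Age gap = Δt − τ = 42.4 − 28.84 years.

Δt − τ = 13.6 years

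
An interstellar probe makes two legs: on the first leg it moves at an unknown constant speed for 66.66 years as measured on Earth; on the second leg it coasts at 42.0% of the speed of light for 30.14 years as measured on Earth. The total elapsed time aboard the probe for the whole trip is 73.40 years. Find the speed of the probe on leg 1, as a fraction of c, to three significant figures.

Leg 1: speed unknown; τ_1 = 66.66/γ_1.
Leg 2: β = 0.420; γ = 1/√(1 − 0.420²) = 1/√0.8236 = 1.102; τ_2 = 30.14/1.102 = 27.35 years.
Total proper time: τ_1 + 27.35 = 73.40, so τ_1 = 73.40 − 27.35 = 46.05 years.
γ_1 = 66.66/46.05 = 1.448; β = √(1 − 1/γ²) = √0.5228.

β = 0.723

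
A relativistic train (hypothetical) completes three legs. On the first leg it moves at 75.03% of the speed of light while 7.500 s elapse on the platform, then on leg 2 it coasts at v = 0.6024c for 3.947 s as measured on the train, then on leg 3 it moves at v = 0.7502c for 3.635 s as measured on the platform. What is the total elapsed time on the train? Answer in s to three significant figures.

τ = 11.3 s

Leg 1: β = 0.7503; γ = 1/√(1 − 0.7503²) = 1/√0.4370 = 1.513; τ_1 = 7.500/1.513 = 4.958 s.
Leg 2: 3.947 s is already measured on the train.
Leg 3: γ = 1/√(1 − 0.7502²) = 1/√0.4372 = 1.512; τ_3 = 3.635/1.512 = 2.404 s.
Total: 4.958 + 3.947 + 2.404 s.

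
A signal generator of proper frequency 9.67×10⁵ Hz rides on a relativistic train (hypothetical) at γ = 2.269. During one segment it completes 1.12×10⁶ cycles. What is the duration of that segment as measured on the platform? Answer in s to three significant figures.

γ = 2.269
Proper time for N cycles: τ = N/f = 1.12×10⁶/(9.67×10⁵) = 1.158×10⁰ s = 1.158 s.
Lab-frame duration Δt = γτ = 2.269 × 1.158 = 2.628 s.

Δt = 2.63 s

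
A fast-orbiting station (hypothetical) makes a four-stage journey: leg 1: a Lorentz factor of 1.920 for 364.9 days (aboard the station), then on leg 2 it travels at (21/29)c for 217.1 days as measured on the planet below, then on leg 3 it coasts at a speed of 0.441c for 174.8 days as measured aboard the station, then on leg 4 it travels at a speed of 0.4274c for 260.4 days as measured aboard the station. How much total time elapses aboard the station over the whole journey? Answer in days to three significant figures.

Leg 1: 364.9 days is already measured aboard the station.
Leg 2: γ = 1/√(1 − (21/29)²) = 29/20 = 1.450; τ_2 = 217.1/1.450 = 149.7 days.
Leg 3: 174.8 days is already measured aboard the station.
Leg 4: 260.4 days is already measured aboard the station.
Total: 364.9 + 149.7 + 174.8 + 260.4 days.

τ = 950 days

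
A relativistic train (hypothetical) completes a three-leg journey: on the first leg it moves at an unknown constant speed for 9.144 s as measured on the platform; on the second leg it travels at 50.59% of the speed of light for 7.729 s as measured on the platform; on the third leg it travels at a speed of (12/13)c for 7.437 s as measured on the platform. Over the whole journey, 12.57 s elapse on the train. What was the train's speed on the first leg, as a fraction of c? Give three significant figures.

β = 0.943

Leg 1: speed unknown; τ_1 = 9.144/γ_1.
Leg 2: β = 0.5059; γ = 1/√(1 − 0.5059²) = 1/√0.7441 = 1.159; τ_2 = 7.729/1.159 = 6.667 s.
Leg 3: γ = 1/√(1 − (12/13)²) = 13/5 = 2.600; τ_3 = 7.437/2.600 = 2.860 s.
Total proper time: τ_1 + 6.667 + 2.860 = 12.57, so τ_1 = 12.57 − 9.527 = 3.043 s.
γ_1 = 9.144/3.043 = 3.005; β = √(1 − 1/γ²) = √0.8893.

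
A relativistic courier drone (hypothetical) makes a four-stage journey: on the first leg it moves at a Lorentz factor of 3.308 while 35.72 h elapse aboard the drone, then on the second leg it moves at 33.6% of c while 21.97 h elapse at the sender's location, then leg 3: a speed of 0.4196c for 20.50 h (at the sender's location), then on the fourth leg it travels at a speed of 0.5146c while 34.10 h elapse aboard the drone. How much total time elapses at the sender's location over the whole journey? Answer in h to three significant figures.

Leg 1: γ = 3.308; Δt_1 = 3.308 × 35.72 = 118.2 h.
Leg 2: 21.97 h is already measured at the sender's location.
Leg 3: 20.50 h is already measured at the sender's location.
Leg 4: γ = 1/√(1 − 0.5146²) = 1/√0.7352 = 1.166; Δt_4 = 1.166 × 34.10 = 39.77 h.
Total: 118.2 + 21.97 + 20.50 + 39.77 h.

Δt = 200 h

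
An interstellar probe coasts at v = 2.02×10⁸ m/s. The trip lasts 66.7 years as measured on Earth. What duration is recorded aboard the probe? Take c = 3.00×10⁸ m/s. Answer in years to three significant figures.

τ = 49.3 years

β = 2.02×10⁸/3.00×10⁸ = 0.6733; γ = 1/√(1 − 0.6733²) = 1.353
The interval measured on Earth is the dilated one; the clock aboard the probe measures the proper time τ = Δt/γ = 66.7/1.353 years.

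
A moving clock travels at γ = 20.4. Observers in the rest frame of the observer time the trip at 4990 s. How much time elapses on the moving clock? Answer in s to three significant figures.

τ = 245 s

γ = 20.4
The interval measured in the rest frame of the observer is the dilated one; the clock on the moving clock measures the proper time τ = Δt/γ = 4990/20.40 s.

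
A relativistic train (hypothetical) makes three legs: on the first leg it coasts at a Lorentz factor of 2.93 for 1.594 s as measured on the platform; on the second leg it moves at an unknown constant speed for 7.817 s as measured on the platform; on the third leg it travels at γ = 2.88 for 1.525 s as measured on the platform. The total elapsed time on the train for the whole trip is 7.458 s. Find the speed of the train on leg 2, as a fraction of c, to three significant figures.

β = 0.577

Leg 1: γ = 2.93; τ_1 = 1.594/2.930 = 0.5440 s.
Leg 2: speed unknown; τ_2 = 7.817/γ_2.
Leg 3: γ = 2.88; τ_3 = 1.525/2.880 = 0.5295 s.
Total proper time: 0.5440 + τ_2 + 0.5295 = 7.458, so τ_2 = 7.458 − 1.074 = 6.384 s.
γ_2 = 7.817/6.384 = 1.224; β = √(1 − 1/γ²) = √0.3329.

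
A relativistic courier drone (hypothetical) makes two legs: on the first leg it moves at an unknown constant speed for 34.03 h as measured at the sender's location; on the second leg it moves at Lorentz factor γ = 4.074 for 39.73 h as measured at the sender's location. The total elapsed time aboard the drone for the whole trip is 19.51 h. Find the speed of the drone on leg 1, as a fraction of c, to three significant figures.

β = 0.958

Leg 1: speed unknown; τ_1 = 34.03/γ_1.
Leg 2: γ = 4.074; τ_2 = 39.73/4.074 = 9.752 h.
Total proper time: τ_1 + 9.752 = 19.51, so τ_1 = 19.51 − 9.752 = 9.758 h.
γ_1 = 34.03/9.758 = 3.487; β = √(1 − 1/γ²) = √0.9178.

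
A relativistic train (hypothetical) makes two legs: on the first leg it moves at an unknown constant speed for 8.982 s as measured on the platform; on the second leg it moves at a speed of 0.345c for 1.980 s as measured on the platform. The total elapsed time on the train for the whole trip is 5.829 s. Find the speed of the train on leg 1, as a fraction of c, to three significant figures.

β = 0.897

Leg 1: speed unknown; τ_1 = 8.982/γ_1.
Leg 2: γ = 1/√(1 − 0.345²) = 1/√0.8810 = 1.065; τ_2 = 1.980/1.065 = 1.858 s.
Total proper time: τ_1 + 1.858 = 5.829, so τ_1 = 5.829 − 1.858 = 3.971 s.
γ_1 = 8.982/3.971 = 2.262; β = √(1 − 1/γ²) = √0.8046.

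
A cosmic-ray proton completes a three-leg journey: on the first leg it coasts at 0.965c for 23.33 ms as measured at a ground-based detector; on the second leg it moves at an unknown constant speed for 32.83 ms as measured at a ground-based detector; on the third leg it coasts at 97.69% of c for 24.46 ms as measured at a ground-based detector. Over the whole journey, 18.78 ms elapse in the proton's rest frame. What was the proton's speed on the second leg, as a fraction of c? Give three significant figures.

Leg 1: γ = 1/√(1 − 0.965²) = 1/√0.06878 = 3.813; τ_1 = 23.33/3.813 = 6.118 ms.
Leg 2: speed unknown; τ_2 = 32.83/γ_2.
Leg 3: β = 0.9769; γ = 1/√(1 − 0.9769²) = 1/√0.04567 = 4.680; τ_3 = 24.46/4.680 = 5.227 ms.
Total proper time: 6.118 + τ_2 + 5.227 = 18.78, so τ_2 = 18.78 − 11.35 = 7.435 ms.
γ_2 = 32.83/7.435 = 4.416; β = √(1 − 1/γ²) = √0.9487.

β = 0.974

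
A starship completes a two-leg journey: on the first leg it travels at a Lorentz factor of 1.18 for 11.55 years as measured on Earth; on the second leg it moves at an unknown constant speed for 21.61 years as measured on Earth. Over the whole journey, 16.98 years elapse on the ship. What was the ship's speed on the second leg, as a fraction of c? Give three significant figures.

Leg 1: γ = 1.18; τ_1 = 11.55/1.180 = 9.788 years.
Leg 2: speed unknown; τ_2 = 21.61/γ_2.
Total proper time: 9.788 + τ_2 = 16.98, so τ_2 = 16.98 − 9.788 = 7.192 years.
γ_2 = 21.61/7.192 = 3.005; β = √(1 − 1/γ²) = √0.8892.

β = 0.943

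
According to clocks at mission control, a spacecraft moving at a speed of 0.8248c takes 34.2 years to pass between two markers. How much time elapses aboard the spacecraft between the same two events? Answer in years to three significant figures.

τ = 19.3 years

γ = 1/√(1 − 0.8248²) = 1/√0.3197 = 1.769
The interval measured at mission control is the dilated one; the clock aboard the spacecraft measures the proper time τ = Δt/γ = 34.2/1.769 years.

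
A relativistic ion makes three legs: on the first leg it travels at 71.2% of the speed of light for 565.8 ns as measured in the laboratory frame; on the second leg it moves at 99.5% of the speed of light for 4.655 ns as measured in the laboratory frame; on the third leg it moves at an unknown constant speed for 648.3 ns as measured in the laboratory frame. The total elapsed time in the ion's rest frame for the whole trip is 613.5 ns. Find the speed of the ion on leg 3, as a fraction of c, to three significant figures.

Leg 1: β = 0.712; γ = 1/√(1 − 0.712²) = 1/√0.4931 = 1.424; τ_1 = 565.8/1.424 = 397.3 ns.
Leg 2: β = 0.995; γ = 1/√(1 − 0.995²) = 1/√0.009975 = 10.01; τ_2 = 4.655/10.01 = 0.4649 ns.
Leg 3: speed unknown; τ_3 = 648.3/γ_3.
Total proper time: 397.3 + 0.4649 + τ_3 = 613.5, so τ_3 = 613.5 − 397.8 = 215.7 ns.
γ_3 = 648.3/215.7 = 3.005; β = √(1 − 1/γ²) = √0.8893.

β = 0.943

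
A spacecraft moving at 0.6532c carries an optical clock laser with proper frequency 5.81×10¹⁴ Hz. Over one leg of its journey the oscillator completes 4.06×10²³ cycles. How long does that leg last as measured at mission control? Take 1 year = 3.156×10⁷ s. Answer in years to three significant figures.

Δt = 29.2 years

γ = 1/√(1 − 0.6532²) = 1/√0.5733 = 1.321
Proper time for N cycles: τ = N/f = 4.06×10²³/(5.81×10¹⁴) = 6.988×10⁸ s = 22.14 years.
Lab-frame duration Δt = γτ = 1.321 × 22.14 = 29.24 years.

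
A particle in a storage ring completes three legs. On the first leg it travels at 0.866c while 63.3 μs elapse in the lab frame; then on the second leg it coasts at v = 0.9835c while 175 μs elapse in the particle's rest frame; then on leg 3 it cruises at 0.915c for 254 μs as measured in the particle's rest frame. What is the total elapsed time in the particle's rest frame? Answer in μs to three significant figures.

τ = 461 μs

Leg 1: γ = 1/√(1 − 0.866²) = 1/√0.2500 = 2.000; τ_1 = 63.3/2.000 = 31.65 μs.
Leg 2: 175 μs is already measured in the particle's rest frame.
Leg 3: 254 μs is already measured in the particle's rest frame.
Total: 31.65 + 175.0 + 254.0 μs.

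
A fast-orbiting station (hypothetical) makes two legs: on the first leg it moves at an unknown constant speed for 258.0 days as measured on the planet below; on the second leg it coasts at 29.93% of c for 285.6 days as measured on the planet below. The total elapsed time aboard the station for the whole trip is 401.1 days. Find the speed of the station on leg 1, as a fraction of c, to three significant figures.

β = 0.867

Leg 1: speed unknown; τ_1 = 258.0/γ_1.
Leg 2: β = 0.2993; γ = 1/√(1 − 0.2993²) = 1/√0.9104 = 1.048; τ_2 = 285.6/1.048 = 272.5 days.
Total proper time: τ_1 + 272.5 = 401.1, so τ_1 = 401.1 − 272.5 = 128.6 days.
γ_1 = 258.0/128.6 = 2.006; β = √(1 − 1/γ²) = √0.7516.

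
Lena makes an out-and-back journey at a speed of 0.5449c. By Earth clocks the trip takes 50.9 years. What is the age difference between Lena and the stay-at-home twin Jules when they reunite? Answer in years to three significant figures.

Δt − τ = 8.22 years

γ = 1/√(1 − 0.5449²) = 1/√0.7031 = 1.193
Lena's elapsed proper time: τ = 50.9/1.193 = 42.68 years.
Age gap = Δt − τ = 50.9 − 42.68 years.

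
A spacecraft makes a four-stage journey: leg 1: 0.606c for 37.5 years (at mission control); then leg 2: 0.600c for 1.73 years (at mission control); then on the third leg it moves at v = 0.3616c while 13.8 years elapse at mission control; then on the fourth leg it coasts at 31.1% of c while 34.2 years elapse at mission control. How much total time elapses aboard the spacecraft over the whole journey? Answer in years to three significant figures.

τ = 76.6 years

Leg 1: γ = 1/√(1 − 0.606²) = 1/√0.6328 = 1.257; τ_1 = 37.5/1.257 = 29.83 years.
Leg 2: γ = 1/√(1 − 0.600²) = 1/√0.6400 = 1.250; τ_2 = 1.73/1.250 = 1.384 years.
Leg 3: γ = 1/√(1 − 0.3616²) = 1/√0.8692 = 1.073; τ_3 = 13.8/1.073 = 12.87 years.
Leg 4: β = 0.311; γ = 1/√(1 − 0.311²) = 1/√0.9033 = 1.052; τ_4 = 34.2/1.052 = 32.50 years.
Total: 29.83 + 1.384 + 12.87 + 32.50 years.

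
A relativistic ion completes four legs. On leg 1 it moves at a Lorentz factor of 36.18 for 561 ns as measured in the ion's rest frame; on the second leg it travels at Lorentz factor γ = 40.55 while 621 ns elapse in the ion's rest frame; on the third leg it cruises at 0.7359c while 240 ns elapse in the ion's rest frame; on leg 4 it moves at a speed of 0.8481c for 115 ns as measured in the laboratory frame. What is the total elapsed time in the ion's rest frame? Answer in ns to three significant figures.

τ = 1480 ns

Leg 1: 561 ns is already measured in the ion's rest frame.
Leg 2: 621 ns is already measured in the ion's rest frame.
Leg 3: 240 ns is already measured in the ion's rest frame.
Leg 4: γ = 1/√(1 − 0.8481²) = 1/√0.2807 = 1.887; τ_4 = 115/1.887 = 60.93 ns.
Total: 561.0 + 621.0 + 240.0 + 60.93 ns.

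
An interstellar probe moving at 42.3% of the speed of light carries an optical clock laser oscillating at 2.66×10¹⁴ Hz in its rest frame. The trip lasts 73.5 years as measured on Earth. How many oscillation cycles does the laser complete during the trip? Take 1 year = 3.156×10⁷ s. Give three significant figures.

N = 5.59×10²³

β = 0.423; γ = 1/√(1 − 0.423²) = 1/√0.8211 = 1.104
The oscillator's own cycle count is N = f × τ where τ is the proper time aboard the probe. τ = Δt/γ = 73.5/1.104 = 66.60 years = 2.102×10⁹ s.
N = 2.66×10¹⁴ × 2.102×10⁹ = 5.591×10²³.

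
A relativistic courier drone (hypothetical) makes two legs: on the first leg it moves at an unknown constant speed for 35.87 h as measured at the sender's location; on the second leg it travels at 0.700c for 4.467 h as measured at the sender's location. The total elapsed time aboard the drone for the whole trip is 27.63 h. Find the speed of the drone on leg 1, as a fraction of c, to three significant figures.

Leg 1: speed unknown; τ_1 = 35.87/γ_1.
Leg 2: γ = 1/√(1 − 0.700²) = 1/√0.5100 = 1.400; τ_2 = 4.467/1.400 = 3.190 h.
Total proper time: τ_1 + 3.190 = 27.63, so τ_1 = 27.63 − 3.190 = 24.44 h.
γ_1 = 35.87/24.44 = 1.468; β = √(1 − 1/γ²) = √0.5358.

β = 0.732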